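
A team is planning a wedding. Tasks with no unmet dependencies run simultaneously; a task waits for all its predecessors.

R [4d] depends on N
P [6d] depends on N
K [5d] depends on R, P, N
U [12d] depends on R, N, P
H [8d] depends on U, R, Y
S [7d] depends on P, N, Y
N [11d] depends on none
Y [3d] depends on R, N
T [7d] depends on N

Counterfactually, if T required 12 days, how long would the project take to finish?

Baseline: N→P→U→H = 11+6+12+8 = 37 → 37 days.
T has 19 days of float (longest path through it is 18).
The critical path is still N→P→U→H; finish is now 37 days.

37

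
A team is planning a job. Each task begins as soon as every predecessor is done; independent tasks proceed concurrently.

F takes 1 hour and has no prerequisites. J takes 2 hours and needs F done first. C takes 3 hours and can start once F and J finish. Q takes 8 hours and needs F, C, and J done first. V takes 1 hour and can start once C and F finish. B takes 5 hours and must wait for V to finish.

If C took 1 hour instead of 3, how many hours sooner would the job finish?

2

Baseline: F→J→C→Q = 1+2+3+8 = 14 → 14 hours.
C is on the critical path; changing it to 1 makes that path 12 hours.
No other chain overtakes it, so the finish is 12 hours.
Change in finish: 12 − 14 = -2 hours.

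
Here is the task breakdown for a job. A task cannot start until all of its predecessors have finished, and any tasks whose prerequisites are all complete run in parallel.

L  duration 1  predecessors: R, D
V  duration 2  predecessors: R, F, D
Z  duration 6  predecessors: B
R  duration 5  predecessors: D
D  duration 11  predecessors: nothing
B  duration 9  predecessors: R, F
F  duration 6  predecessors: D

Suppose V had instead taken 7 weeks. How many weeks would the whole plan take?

32

The binding path is D→F→B→Z = 11+6+9+6 = 32; finish at 32 weeks.
V has 13 weeks of float (longest path through it is 19).
No other chain overtakes it, so the finish is 32 weeks.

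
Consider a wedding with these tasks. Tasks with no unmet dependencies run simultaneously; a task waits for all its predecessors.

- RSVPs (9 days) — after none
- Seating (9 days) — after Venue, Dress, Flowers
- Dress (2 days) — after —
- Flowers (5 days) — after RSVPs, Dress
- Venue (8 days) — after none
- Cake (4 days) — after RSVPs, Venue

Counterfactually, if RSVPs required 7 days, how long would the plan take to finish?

Baseline: RSVPs→Flowers→Seating = 9+5+9 = 23 → 23 days.
RSVPs lies on that path, so at 7 days the path becomes 21 days.
That remains the longest chain; total 21 days.

21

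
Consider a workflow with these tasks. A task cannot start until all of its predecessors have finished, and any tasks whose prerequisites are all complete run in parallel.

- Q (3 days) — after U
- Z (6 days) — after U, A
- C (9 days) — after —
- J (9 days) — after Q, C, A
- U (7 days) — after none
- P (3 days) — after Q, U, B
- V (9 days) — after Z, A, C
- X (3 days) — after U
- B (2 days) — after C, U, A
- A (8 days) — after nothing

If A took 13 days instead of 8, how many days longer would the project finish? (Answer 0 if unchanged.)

5

Actual critical path: A→Z→V = 8+6+9 = 23 ⇒ 23 days.
A lies on that path, so at 13 days the path becomes 28 days.
That remains the longest chain; total 28 days.
Change in finish: 28 − 23 = +5 days.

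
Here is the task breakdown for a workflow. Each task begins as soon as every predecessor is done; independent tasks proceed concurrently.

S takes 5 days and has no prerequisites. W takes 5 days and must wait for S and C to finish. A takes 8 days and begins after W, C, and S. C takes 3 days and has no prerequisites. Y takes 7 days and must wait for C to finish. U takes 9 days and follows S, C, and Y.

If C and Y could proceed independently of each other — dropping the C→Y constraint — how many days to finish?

18

With the dependency in place, C→Y→U = 3+7+9 = 19 sets the finish at 19 days.
Without C→Y, Y's earliest start moves from 3 to 0.
After: S→W→A = 5+5+8 = 18 → 18 days.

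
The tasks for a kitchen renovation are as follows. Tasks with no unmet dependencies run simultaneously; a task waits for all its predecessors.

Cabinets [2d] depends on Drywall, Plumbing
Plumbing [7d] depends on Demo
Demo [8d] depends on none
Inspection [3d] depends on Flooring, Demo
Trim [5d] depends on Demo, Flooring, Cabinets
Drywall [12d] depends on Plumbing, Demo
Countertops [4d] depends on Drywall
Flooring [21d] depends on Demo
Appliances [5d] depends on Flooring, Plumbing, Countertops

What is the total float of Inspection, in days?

4

Critical path: Demo→Plumbing→Drywall→Countertops→Appliances = 8+7+12+4+5 = 36, so the finish is 36 days.
Inspection finishes as early as 32 and must finish by 36.
So Inspection can slip 36 − 32 = 4 days.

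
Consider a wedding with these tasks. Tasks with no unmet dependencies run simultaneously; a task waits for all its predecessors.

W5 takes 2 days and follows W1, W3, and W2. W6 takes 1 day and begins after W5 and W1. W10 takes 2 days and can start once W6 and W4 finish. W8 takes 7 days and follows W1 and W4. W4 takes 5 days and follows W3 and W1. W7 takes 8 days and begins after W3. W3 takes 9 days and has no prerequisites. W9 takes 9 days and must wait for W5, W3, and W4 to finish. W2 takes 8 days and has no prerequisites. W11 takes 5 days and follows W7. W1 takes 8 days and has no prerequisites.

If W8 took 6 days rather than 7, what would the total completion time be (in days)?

23

Critical path before the change: W3→W4→W9 = 9+5+9 = 23 giving 23 days.
W8 has 2 days of float (longest path through it is 21).
The critical path is still W3→W4→W9; finish is now 23 days.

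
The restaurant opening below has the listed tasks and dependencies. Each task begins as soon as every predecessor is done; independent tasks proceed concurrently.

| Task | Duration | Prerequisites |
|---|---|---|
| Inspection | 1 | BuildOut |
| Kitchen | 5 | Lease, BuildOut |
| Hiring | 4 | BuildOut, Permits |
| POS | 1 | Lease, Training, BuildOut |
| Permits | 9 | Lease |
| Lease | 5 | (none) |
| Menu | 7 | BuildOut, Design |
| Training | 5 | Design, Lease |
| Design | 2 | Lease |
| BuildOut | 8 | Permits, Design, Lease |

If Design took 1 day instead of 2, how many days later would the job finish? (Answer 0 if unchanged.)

0

Baseline: Lease→Permits→BuildOut→Menu = 5+9+8+7 = 29 → 29 days.
Design has 7 days of float (longest path through it is 22).
No other chain overtakes it, so the finish is 29 days.
Change in finish: 29 − 29 = +0 days.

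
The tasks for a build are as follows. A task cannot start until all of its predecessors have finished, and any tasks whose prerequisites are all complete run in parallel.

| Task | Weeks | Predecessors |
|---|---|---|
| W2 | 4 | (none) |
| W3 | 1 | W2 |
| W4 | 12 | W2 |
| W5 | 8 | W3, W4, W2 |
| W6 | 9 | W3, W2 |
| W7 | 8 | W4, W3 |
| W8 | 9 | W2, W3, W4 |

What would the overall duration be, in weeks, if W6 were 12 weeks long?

25

The binding path is W2→W4→W8 = 4+12+9 = 25; finish at 25 weeks.
W6 has 11 weeks of float (longest path through it is 14).
No other chain overtakes it, so the finish is 25 weeks.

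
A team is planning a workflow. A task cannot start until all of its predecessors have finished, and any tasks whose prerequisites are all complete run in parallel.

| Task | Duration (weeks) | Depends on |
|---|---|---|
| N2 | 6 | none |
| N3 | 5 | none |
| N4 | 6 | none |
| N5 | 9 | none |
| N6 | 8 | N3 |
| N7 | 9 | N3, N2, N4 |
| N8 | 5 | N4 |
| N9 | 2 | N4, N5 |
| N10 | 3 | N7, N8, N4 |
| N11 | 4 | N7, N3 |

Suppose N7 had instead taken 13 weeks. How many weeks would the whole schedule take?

23

Critical path before the change: N2→N7→N11 = 6+9+4 = 19 giving 19 weeks.
N7 lies on that path, so at 13 weeks the path becomes 23 weeks.
That remains the longest chain; total 23 weeks.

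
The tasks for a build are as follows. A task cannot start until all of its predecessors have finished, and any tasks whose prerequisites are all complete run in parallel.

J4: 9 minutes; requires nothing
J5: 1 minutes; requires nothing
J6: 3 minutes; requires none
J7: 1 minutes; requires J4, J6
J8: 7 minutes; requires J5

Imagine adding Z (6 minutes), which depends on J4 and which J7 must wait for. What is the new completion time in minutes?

16

Originally the build takes 10 minutes.
With Z inserted, J7 now waits for max(J4, J6, Z).
New critical path: J4→Z→J7 = 9+6+1 = 16 ⇒ 16 minutes.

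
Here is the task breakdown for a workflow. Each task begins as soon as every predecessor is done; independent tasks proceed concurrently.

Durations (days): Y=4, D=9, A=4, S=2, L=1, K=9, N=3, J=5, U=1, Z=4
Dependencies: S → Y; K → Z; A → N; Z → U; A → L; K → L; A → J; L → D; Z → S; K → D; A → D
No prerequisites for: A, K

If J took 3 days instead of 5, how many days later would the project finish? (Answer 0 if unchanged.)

0

Actual critical path: K→Z→S→Y = 9+4+2+4 = 19 ⇒ 19 days.
The longest path through J is only 9 days, so J has float 10.
That remains the longest chain; total 19 days.
Change in finish: 19 − 19 = +0 days.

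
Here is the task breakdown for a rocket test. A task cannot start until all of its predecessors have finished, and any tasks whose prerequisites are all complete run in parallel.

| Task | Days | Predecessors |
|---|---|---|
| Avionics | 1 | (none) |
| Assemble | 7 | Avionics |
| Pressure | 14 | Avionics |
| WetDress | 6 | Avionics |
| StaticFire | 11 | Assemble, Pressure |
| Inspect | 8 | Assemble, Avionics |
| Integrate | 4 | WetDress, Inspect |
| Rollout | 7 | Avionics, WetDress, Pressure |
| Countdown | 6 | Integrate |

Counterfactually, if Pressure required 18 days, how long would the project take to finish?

30

As given, the longest chain is Avionics→Pressure→StaticFire = 1+14+11 = 26, so the finish is 26 days.
Pressure is on the critical path; changing it to 18 makes that path 30 days.
The critical path is still Avionics→Pressure→StaticFire; finish is now 30 days.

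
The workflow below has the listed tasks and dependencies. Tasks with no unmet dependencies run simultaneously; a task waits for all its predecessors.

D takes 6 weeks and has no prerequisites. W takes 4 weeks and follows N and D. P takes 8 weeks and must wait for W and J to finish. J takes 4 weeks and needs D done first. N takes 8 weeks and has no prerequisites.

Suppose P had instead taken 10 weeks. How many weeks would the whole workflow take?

22

Critical path before the change: N→W→P = 8+4+8 = 20 giving 20 weeks.
Since P is critical, the +2 change carries straight to that chain (now 22 weeks).
No other chain overtakes it, so the finish is 22 weeks.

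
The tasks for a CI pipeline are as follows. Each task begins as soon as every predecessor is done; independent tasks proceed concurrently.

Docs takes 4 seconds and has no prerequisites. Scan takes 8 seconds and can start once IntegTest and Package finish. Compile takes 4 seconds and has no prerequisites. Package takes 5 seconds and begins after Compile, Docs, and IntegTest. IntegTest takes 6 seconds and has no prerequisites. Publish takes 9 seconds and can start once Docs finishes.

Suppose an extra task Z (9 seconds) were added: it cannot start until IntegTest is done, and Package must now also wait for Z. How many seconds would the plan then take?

Originally the plan takes 19 seconds.
With Z inserted, Package now waits for max(Compile, Docs, IntegTest, Z).
New critical path: IntegTest→Z→Package→Scan = 6+9+5+8 = 28 ⇒ 28 seconds.

28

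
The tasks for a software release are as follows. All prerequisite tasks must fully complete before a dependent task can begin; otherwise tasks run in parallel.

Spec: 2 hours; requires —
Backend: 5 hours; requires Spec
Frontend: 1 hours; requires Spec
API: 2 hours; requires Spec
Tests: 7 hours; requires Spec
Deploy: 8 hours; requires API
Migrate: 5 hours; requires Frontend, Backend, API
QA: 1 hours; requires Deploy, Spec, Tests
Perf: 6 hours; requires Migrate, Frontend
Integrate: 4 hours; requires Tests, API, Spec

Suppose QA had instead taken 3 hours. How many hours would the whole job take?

As given, the longest chain is Spec→Backend→Migrate→Perf = 2+5+5+6 = 18, so the finish is 18 hours.
QA is off the critical path — its longest chain is 13 hours, giving 5 of slack.
That remains the longest chain; total 18 hours.

18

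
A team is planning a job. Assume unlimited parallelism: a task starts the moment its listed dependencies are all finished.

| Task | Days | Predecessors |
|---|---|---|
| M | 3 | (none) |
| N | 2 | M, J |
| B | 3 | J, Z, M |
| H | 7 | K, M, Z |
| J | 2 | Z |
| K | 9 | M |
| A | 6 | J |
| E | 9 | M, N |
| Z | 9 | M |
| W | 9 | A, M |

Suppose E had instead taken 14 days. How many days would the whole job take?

Critical path before the change: M→Z→J→A→W = 3+9+2+6+9 = 29 giving 29 days.
The longest path through E is only 25 days, so E has float 4.
Now M→Z→J→N→E = 3+9+2+2+14 = 30 is longest, so the finish becomes 30 days.

30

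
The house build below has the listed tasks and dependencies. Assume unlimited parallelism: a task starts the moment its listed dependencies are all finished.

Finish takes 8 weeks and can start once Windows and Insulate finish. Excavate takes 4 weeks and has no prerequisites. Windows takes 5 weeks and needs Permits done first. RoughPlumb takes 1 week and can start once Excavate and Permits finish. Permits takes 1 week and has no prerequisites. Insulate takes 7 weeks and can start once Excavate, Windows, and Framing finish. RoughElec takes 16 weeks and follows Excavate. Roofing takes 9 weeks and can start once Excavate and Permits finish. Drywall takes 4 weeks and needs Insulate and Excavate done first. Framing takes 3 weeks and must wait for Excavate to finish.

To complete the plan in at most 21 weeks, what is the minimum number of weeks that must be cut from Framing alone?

1

Current finish: 22 weeks; target: 21.
Framing is on every critical path, so each week cut from Framing cuts the finish by one (this holds down to a finish of 21).
Need 22 − 21 = 1 week off Framing → Framing becomes 2 weeks, finish becomes 21.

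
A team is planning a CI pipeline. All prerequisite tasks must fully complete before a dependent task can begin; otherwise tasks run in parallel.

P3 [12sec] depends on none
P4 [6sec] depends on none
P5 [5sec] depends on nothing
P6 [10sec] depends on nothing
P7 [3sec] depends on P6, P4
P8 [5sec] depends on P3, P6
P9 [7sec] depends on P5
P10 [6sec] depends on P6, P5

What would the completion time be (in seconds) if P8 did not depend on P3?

With the dependency in place, P3→P8 = 12+5 = 17 sets the finish at 17 seconds.
Without P3→P8, P8's earliest start moves from 12 to 10.
After: P6→P10 = 10+6 = 16 → 16 seconds.

16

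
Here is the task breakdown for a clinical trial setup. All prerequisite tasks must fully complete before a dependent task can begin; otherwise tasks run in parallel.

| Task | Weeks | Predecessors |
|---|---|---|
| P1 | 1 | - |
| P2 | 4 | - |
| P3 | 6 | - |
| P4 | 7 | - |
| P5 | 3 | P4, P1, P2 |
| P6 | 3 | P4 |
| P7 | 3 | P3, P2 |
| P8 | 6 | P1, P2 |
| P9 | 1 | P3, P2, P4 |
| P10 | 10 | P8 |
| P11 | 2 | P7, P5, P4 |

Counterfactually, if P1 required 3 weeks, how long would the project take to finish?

Actual critical path: P2→P8→P10 = 4+6+10 = 20 ⇒ 20 weeks.
P1 is off the critical path — its longest chain is 17 weeks, giving 3 of slack.
The critical path is still P2→P8→P10; finish is now 20 weeks.

20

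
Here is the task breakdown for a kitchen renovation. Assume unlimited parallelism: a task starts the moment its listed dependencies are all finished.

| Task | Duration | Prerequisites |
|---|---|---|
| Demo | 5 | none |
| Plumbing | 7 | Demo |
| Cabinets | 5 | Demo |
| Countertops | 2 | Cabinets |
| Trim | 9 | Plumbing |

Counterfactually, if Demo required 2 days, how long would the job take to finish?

Critical path before the change: Demo→Plumbing→Trim = 5+7+9 = 21 giving 21 days.
Since Demo is critical, the -3 change carries straight to that chain (now 18 days).
That remains the longest chain; total 18 days.

18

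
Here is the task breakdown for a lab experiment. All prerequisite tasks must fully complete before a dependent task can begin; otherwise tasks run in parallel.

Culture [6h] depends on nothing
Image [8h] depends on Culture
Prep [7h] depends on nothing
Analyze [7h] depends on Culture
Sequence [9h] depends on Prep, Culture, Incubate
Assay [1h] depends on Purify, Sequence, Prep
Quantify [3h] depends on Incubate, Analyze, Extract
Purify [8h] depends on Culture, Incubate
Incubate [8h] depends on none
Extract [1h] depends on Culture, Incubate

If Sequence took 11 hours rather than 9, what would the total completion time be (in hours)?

20

Critical path before the change: Incubate→Sequence→Assay = 8+9+1 = 18 giving 18 hours.
Sequence is on the critical path; changing it to 11 makes that path 20 hours.
The critical path is still Incubate→Sequence→Assay; finish is now 20 hours.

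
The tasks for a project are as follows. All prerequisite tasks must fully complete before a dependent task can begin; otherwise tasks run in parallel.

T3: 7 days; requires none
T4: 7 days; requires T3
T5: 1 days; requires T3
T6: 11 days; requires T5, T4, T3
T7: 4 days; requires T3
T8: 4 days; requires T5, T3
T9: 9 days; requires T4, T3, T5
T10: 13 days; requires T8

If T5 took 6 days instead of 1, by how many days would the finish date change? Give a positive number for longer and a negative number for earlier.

Actual critical path: T3→T5→T8→T10 = 7+1+4+13 = 25 ⇒ 25 days.
T5 lies on that path, so at 6 days the path becomes 30 days.
The critical path is still T3→T5→T8→T10; finish is now 30 days.
Change in finish: 30 − 25 = +5 days.

5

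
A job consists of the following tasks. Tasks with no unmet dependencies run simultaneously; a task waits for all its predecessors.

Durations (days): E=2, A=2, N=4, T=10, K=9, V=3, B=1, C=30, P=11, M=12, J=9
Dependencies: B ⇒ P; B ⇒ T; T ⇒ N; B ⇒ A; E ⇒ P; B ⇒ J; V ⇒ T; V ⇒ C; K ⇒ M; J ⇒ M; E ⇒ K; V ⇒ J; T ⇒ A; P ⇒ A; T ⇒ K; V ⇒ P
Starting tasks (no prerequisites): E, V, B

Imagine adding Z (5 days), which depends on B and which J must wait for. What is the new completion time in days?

34

Originally the schedule takes 34 days.
With Z inserted, J now waits for max(B, V, Z).
New critical path: V→T→K→M = 3+10+9+12 = 34 ⇒ 34 days.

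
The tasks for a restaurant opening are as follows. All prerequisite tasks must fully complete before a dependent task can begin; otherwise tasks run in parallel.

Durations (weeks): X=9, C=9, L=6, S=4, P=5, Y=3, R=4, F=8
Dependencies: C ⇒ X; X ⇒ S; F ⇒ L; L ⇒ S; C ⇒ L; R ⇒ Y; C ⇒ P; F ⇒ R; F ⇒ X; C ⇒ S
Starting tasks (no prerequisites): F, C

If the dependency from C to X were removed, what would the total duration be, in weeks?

21

Original critical path: C→X→S = 9+9+4 = 22 ⇒ 22 weeks.
Without C→X, X's earliest start moves from 9 to 8.
The longest chain is now F→X→S = 8+9+4 = 21, so the project takes 21 weeks.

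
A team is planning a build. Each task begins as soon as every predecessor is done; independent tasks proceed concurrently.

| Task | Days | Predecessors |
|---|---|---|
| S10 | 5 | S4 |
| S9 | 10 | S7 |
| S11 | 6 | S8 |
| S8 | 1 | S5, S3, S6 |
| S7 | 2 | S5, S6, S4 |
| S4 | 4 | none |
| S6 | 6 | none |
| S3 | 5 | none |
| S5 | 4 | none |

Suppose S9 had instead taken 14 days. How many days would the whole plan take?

Baseline: S6→S7→S9 = 6+2+10 = 18 → 18 days.
Since S9 is critical, the +4 change carries straight to that chain (now 22 days).
No other chain overtakes it, so the finish is 22 days.

22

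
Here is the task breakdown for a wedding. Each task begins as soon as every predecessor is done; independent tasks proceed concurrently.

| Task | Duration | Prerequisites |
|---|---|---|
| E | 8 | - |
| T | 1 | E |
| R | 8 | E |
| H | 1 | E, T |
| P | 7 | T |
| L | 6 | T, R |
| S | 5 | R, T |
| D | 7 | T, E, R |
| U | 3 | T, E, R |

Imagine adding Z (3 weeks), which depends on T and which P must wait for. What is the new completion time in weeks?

23

Originally the project takes 23 weeks.
With Z inserted, P now waits for max(T, Z).
New critical path: E→R→D = 8+8+7 = 23 ⇒ 23 weeks.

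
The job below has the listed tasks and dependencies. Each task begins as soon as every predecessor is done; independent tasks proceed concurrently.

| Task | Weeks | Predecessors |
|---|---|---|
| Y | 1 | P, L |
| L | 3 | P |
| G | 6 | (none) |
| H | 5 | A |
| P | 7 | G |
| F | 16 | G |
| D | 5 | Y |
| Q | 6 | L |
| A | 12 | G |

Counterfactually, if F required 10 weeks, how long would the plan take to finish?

23

As given, the longest chain is G→A→H = 6+12+5 = 23, so the finish is 23 weeks.
F is off the critical path — its longest chain is 22 weeks, giving 1 of slack.
The critical path is still G→A→H; finish is now 23 weeks.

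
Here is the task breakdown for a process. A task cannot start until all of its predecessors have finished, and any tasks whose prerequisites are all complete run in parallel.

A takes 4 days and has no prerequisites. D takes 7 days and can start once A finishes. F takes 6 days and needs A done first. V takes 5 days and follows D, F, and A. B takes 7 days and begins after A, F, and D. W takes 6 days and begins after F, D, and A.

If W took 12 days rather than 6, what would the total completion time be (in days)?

Baseline: A→D→B = 4+7+7 = 18 → 18 days.
The longest path through W is only 17 days, so W has float 1.
The binding chain switches to A→D→W = 4+7+12 = 23; finish 23 days.

23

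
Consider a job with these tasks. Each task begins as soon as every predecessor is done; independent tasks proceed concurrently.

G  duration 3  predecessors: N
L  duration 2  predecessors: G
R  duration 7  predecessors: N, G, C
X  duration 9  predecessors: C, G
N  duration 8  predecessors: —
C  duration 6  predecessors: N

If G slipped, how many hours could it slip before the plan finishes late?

Critical path: N→C→X = 8+6+9 = 23, so the finish is 23 hours.
G finishes as early as 11 and must finish by 14.
Slack of G = 11 − 8 = 3 hours.

3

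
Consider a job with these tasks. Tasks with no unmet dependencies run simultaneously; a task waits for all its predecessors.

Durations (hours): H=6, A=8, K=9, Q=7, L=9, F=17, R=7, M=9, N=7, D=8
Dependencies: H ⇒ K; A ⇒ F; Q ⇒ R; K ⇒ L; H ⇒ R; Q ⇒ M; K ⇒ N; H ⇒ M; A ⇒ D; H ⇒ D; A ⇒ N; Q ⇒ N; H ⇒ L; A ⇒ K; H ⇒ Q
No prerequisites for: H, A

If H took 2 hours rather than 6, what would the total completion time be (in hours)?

26

Actual critical path: A→K→L = 8+9+9 = 26 ⇒ 26 hours.
H has 2 hours of float (longest path through it is 24).
That remains the longest chain; total 26 hours.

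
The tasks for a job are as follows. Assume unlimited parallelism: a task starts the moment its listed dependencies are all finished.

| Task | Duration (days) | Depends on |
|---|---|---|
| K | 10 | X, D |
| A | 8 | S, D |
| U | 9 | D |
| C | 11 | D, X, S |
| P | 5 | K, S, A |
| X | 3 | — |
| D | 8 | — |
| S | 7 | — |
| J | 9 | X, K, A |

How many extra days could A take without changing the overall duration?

The longest chain is D→K→J = 8+10+9 = 27; overall finish 27 days.
The longest chain containing A totals 25 days.
So A can slip 18 − 16 = 2 days.

2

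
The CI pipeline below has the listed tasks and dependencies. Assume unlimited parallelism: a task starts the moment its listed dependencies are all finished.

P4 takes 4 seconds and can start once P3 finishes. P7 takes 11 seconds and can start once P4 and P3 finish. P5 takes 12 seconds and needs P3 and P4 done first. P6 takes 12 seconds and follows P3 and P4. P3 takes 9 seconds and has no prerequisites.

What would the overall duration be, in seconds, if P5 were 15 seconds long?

28

Actual critical path: P3→P4→P5 = 9+4+12 = 25 ⇒ 25 seconds.
P5 is on the critical path; changing it to 15 makes that path 28 seconds.
That remains the longest chain; total 28 seconds.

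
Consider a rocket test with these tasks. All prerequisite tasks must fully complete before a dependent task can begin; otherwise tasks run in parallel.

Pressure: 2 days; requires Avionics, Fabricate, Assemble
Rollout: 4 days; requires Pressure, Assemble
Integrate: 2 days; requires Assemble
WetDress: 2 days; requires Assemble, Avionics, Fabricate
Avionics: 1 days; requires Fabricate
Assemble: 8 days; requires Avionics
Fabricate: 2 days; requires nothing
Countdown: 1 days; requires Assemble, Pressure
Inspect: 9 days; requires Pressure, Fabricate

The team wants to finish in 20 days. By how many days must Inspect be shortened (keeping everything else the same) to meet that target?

Current finish: 22 days; target: 20.
Inspect is on every critical path, so each day cut from Inspect cuts the finish by one (this holds down to a finish of 17).
Need 22 − 20 = 2 days off Inspect → Inspect becomes 7 days, finish becomes 20.

2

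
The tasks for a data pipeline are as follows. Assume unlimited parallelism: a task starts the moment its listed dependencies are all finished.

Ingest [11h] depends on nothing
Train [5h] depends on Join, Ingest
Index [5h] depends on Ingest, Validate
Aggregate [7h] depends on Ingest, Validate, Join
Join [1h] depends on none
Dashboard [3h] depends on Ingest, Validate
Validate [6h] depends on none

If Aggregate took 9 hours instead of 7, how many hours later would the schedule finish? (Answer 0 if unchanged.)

Baseline: Ingest→Aggregate = 11+7 = 18 → 18 hours.
Since Aggregate is critical, the +2 change carries straight to that chain (now 20 hours).
No other chain overtakes it, so the finish is 20 hours.
Change in finish: 20 − 18 = +2 hours.

2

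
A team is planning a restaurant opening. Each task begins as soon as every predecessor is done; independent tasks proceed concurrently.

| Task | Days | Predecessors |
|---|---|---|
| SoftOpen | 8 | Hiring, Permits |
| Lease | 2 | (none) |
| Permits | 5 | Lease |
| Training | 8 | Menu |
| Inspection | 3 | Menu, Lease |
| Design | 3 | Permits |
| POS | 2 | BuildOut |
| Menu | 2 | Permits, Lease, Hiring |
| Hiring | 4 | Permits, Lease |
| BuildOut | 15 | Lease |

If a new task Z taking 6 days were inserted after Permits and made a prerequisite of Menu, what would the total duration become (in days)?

23

Originally the schedule takes 21 days.
With Z inserted, Menu now waits for max(Permits, Lease, Hiring, Z).
New critical path: Lease→Permits→Z→Menu→Training = 2+5+6+2+8 = 23 ⇒ 23 days.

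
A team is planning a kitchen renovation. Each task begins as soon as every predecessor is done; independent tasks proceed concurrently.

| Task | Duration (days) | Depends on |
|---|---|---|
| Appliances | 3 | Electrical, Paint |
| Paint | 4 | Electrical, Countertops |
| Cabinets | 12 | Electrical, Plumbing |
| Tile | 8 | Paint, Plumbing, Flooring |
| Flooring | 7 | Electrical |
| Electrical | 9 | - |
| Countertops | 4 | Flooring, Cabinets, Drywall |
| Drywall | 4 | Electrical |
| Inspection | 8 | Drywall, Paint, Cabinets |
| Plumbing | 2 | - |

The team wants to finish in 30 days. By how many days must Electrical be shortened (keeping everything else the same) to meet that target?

Current finish: 37 days; target: 30.
Electrical is on every critical path, so each day cut from Electrical cuts the finish by one (this holds down to a finish of 30).
Need 37 − 30 = 7 days off Electrical → Electrical becomes 2 days, finish becomes 30.

7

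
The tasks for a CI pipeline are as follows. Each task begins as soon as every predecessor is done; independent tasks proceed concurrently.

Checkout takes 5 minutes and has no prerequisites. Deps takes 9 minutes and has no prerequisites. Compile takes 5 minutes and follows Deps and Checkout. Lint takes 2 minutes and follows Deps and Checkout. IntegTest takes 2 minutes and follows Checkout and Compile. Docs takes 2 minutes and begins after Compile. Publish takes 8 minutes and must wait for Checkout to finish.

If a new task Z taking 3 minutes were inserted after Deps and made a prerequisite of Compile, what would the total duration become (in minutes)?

Originally the CI pipeline takes 16 minutes.
With Z inserted, Compile now waits for max(Deps, Checkout, Z).
New critical path: Deps→Z→Compile→IntegTest = 9+3+5+2 = 19 ⇒ 19 minutes.

19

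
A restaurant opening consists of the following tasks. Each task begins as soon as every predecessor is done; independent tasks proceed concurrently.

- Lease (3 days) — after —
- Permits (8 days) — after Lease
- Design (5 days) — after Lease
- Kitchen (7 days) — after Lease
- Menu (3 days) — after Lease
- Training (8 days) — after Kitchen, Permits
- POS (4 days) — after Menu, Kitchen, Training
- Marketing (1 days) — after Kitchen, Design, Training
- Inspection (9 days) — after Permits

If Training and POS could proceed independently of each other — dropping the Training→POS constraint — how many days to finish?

Original critical path: Lease→Permits→Training→POS = 3+8+8+4 = 23 ⇒ 23 days.
Without Training→POS, POS's earliest start moves from 19 to 10.
New critical path: Lease→Permits→Training→Marketing = 3+8+8+1 = 20 ⇒ 20 days.

20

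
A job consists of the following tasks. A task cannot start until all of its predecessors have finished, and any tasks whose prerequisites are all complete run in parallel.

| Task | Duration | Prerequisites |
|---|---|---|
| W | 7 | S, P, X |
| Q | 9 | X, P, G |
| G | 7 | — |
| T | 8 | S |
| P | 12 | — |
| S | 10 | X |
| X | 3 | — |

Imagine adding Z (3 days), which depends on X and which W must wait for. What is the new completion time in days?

Originally the job takes 21 days.
With Z inserted, W now waits for max(S, P, X, Z).
New critical path: P→Q = 12+9 = 21 ⇒ 21 days.

21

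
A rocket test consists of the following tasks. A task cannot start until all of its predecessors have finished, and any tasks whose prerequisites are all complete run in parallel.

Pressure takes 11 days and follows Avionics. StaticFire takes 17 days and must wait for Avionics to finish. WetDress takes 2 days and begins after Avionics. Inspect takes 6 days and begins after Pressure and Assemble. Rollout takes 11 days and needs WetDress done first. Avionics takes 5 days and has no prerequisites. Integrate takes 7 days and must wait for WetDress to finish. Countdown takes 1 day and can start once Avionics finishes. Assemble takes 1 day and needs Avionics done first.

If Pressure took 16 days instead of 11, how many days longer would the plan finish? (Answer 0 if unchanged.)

5

Baseline: Avionics→Pressure→Inspect = 5+11+6 = 22 → 22 days.
Pressure is on the critical path; changing it to 16 makes that path 27 days.
No other chain overtakes it, so the finish is 27 days.
Change in finish: 27 − 22 = +5 days.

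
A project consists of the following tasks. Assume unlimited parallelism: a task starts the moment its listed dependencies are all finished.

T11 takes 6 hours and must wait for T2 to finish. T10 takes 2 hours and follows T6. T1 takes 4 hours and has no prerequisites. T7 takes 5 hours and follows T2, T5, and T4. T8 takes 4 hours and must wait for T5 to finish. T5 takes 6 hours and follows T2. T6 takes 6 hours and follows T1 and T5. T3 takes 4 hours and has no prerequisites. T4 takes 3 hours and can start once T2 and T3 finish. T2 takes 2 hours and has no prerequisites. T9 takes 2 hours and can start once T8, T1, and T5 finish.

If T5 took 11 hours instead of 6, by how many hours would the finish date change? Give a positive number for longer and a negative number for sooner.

The binding path is T2→T5→T6→T10 = 2+6+6+2 = 16; finish at 16 hours.
Since T5 is critical, the +5 change carries straight to that chain (now 21 hours).
The critical path is still T2→T5→T6→T10; finish is now 21 hours.
Change in finish: 21 − 16 = +5 hours.

5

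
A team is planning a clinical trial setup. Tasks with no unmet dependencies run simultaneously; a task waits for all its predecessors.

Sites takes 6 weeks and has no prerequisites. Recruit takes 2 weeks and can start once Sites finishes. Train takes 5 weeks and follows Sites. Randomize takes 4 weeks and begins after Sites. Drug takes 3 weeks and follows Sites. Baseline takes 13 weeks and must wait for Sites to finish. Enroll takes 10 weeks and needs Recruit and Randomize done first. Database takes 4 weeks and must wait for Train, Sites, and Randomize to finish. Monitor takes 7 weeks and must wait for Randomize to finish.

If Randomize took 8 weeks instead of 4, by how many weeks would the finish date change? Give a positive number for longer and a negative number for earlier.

4

Critical path before the change: Sites→Randomize→Enroll = 6+4+10 = 20 giving 20 weeks.
Randomize lies on that path, so at 8 weeks the path becomes 24 weeks.
The critical path is still Sites→Randomize→Enroll; finish is now 24 weeks.
Change in finish: 24 − 20 = +4 weeks.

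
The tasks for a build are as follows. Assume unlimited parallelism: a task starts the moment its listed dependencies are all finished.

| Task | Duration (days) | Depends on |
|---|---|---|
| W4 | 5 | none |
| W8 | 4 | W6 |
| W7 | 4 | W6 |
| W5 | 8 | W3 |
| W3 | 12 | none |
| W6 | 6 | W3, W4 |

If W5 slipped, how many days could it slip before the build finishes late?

2

W3→W6→W7 = 12+6+4 = 22 sets the makespan at 22 days.
The longest chain containing W5 totals 20 days.
So W5 can slip 22 − 20 = 2 days.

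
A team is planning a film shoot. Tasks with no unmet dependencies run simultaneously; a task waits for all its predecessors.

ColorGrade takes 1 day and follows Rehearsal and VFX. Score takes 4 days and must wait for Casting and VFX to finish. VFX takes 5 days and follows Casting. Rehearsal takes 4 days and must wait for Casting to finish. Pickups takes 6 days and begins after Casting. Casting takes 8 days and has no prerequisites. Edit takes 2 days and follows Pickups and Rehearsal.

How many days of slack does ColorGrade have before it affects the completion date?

3

Critical path: Casting→VFX→Score = 8+5+4 = 17, so the finish is 17 days.
Longest path through ColorGrade: 14 days (earliest finish 14, latest finish 17).
Float = 17 − 14 = 3.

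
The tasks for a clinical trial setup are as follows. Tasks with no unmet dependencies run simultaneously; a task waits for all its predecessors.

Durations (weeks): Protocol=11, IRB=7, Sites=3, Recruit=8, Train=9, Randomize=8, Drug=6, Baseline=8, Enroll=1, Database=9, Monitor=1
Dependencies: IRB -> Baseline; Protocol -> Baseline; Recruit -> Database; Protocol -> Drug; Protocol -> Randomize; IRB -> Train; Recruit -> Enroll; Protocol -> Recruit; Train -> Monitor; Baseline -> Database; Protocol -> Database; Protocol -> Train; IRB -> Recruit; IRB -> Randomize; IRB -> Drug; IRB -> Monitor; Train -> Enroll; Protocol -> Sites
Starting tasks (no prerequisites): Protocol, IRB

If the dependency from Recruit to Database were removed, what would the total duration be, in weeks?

28

Original critical path: Protocol→Recruit→Database = 11+8+9 = 28 ⇒ 28 weeks.
Dropping Recruit→Database doesn't change Database's earliest start (19); another predecessor still binds.
The longest chain is now Protocol→Baseline→Database = 11+8+9 = 28, so the project takes 28 weeks.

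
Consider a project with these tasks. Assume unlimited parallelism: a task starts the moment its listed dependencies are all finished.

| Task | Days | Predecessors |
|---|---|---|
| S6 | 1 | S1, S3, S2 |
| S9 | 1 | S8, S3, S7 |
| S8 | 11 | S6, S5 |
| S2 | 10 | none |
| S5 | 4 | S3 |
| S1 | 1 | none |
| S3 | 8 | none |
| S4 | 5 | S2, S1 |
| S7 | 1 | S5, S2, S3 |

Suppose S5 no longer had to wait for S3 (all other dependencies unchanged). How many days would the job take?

23

With the dependency in place, S3→S5→S8→S9 = 8+4+11+1 = 24 sets the finish at 24 days.
Without S3→S5, S5's earliest start moves from 8 to 0.
After: S2→S6→S8→S9 = 10+1+11+1 = 23 → 23 days.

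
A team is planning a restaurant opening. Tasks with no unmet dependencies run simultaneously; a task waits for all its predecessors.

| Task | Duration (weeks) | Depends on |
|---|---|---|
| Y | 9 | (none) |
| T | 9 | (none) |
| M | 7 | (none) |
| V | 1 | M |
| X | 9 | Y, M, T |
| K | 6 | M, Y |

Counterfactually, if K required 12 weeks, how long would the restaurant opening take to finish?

Critical path before the change: Y→X = 9+9 = 18 giving 18 weeks.
K has 3 weeks of float (longest path through it is 15).
New critical path: Y→K = 9+12 = 21 ⇒ 21 weeks.

21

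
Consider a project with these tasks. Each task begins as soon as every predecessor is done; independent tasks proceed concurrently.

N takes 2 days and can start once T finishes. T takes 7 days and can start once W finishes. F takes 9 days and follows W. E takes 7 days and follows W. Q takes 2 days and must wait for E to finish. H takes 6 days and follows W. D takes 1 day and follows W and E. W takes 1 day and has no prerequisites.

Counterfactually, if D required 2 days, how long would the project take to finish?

The binding path is W→T→N = 1+7+2 = 10; finish at 10 days.
D is off the critical path — its longest chain is 9 days, giving 1 of slack.
That remains the longest chain; total 10 days.

10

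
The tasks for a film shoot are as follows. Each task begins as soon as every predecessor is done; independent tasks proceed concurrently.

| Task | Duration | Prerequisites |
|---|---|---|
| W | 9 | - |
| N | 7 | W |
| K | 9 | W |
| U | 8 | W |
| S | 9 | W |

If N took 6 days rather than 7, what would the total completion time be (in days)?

The binding path is W→K = 9+9 = 18; finish at 18 days.
The longest path through N is only 16 days, so N has float 2.
No other chain overtakes it, so the finish is 18 days.

18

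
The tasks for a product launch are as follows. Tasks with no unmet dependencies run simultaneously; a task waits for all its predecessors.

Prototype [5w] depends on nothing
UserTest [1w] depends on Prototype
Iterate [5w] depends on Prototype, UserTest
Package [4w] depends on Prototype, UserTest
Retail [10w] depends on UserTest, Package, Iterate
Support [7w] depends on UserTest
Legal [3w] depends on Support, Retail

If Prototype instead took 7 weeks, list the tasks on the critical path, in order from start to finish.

Prototype, UserTest, Iterate, Retail, Legal

Baseline: Prototype→UserTest→Iterate→Retail→Legal = 5+1+5+10+3 = 24 → 24 weeks.
Prototype lies on that path, so at 7 weeks the path becomes 26 weeks.
That remains the longest chain; total 26 weeks.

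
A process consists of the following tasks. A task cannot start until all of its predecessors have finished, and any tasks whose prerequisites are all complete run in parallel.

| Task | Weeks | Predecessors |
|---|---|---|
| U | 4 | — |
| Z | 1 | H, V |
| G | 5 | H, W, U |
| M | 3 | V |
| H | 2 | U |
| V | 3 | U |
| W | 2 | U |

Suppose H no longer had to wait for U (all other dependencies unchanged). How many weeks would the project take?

11

With the dependency in place, U→W→G = 4+2+5 = 11 sets the finish at 11 weeks.
Without U→H, H's earliest start moves from 4 to 0.
The longest chain is now U→W→G = 4+2+5 = 11, so the project takes 11 weeks.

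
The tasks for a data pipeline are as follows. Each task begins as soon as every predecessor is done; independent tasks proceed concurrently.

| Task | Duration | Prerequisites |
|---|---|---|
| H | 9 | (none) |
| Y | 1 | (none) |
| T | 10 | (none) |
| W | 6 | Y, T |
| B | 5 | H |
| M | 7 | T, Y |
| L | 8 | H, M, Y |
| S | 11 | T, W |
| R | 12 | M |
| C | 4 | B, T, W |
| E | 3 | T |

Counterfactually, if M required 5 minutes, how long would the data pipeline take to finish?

Baseline: T→M→R = 10+7+12 = 29 → 29 minutes.
Since M is critical, the -2 change carries straight to that chain (now 27 minutes).
Now T→W→S = 10+6+11 = 27 is longest, so the finish becomes 27 minutes.

27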